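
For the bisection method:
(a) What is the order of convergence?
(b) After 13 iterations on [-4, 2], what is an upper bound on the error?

(a) Bisection has linear (order 1) convergence; the error is halved each step.

(b) Error bound = (b-a)/2^n = (2 - (-4))/2^{13}
    = 6/2^{13}

(a) 1 (linear); (b) error ≤ 7.32e-04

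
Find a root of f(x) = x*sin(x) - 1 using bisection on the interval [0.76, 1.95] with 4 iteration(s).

f(x) = x*sin(x) - 1
Initial interval: [0.76, 1.95]

Iteration 1:
  c_1 = (0.760000 + 1.950000)/2 = 1.355000
  f(c_1) = f(1.355000) = 0.323572
  f(a) × f(c) < 0, new interval: [0.760000, 1.355000]
Iteration 2:
  c_2 = (0.760000 + 1.355000)/2 = 1.057500
  f(c_2) = f(1.057500) = -0.078779
  f(a) × f(c) ≥ 0, new interval: [1.057500, 1.355000]
Iteration 3:
  c_3 = (1.057500 + 1.355000)/2 = 1.206250
  f(c_3) = f(1.206250) = 0.126982
  f(a) × f(c) < 0, new interval: [1.057500, 1.206250]
Iteration 4:
  c_4 = (1.057500 + 1.206250)/2 = 1.131875
  f(c_4) = f(1.131875) = 0.024585
  f(a) × f(c) < 0, new interval: [1.057500, 1.131875]

After 4 iteration(s), the approximation is c_4 = 1.131875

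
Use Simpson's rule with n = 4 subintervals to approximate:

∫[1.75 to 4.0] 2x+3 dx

f(x) = 2x+3
a = 1.75, b = 4.0, n = 4
h = (b - a)/n = 0.562500

Simpson's rule: (h/3)[f(x₀) + 4f(x₁) + 2f(x₂) + ... + f(xₙ)]

x_0 = 1.7500, f(x_0) = 6.500000, coefficient = 1
x_1 = 2.3125, f(x_1) = 7.625000, coefficient = 4
x_2 = 2.8750, f(x_2) = 8.750000, coefficient = 2
x_3 = 3.4375, f(x_3) = 9.875000, coefficient = 4
x_4 = 4.0000, f(x_4) = 11.000000, coefficient = 1

I ≈ (0.562500/3) × 105.000000 = 19.687500
Exact value: 19.687500
Error: 0.000000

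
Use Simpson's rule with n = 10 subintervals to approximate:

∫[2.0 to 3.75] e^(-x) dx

f(x) = e^(-x)
a = 2.0, b = 3.75, n = 10
h = (b - a)/n = 0.175000

Simpson's rule: (h/3)[f(x₀) + 4f(x₁) + 2f(x₂) + ... + f(xₙ)]

x_0 = 2.0000, f(x_0) = 0.135335, coefficient = 1
x_1 = 2.1750, f(x_1) = 0.113608, coefficient = 4
x_2 = 2.3500, f(x_2) = 0.095369, coefficient = 2
x_3 = 2.5250, f(x_3) = 0.080058, coefficient = 4
x_4 = 2.7000, f(x_4) = 0.067206, coefficient = 2
x_5 = 2.8750, f(x_5) = 0.056416, coefficient = 4
x_6 = 3.0500, f(x_6) = 0.047359, coefficient = 2
x_7 = 3.2250, f(x_7) = 0.039756, coefficient = 4
x_8 = 3.4000, f(x_8) = 0.033373, coefficient = 2
x_9 = 3.5750, f(x_9) = 0.028015, coefficient = 4
x_10 = 3.7500, f(x_10) = 0.023518, coefficient = 1

I ≈ (0.175000/3) × 1.916882 = 0.111818
Exact value: 0.111818
Error: 0.000001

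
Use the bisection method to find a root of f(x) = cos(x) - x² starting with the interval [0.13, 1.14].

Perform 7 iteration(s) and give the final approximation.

f(x) = cos(x) - x²
Initial interval: [0.13, 1.14]

Iteration 1:
  c_1 = (0.130000 + 1.140000)/2 = 0.635000
  f(c_1) = f(0.635000) = 0.401847
  f(a) × f(c) ≥ 0, new interval: [0.635000, 1.140000]
Iteration 2:
  c_2 = (0.635000 + 1.140000)/2 = 0.887500
  f(c_2) = f(0.887500) = -0.156304
  f(a) × f(c) < 0, new interval: [0.635000, 0.887500]
Iteration 3:
  c_3 = (0.635000 + 0.887500)/2 = 0.761250
  f(c_3) = f(0.761250) = 0.144473
  f(a) × f(c) ≥ 0, new interval: [0.761250, 0.887500]
Iteration 4:
  c_4 = (0.761250 + 0.887500)/2 = 0.824375
  f(c_4) = f(0.824375) = -0.000578
  f(a) × f(c) < 0, new interval: [0.761250, 0.824375]
Iteration 5:
  c_5 = (0.761250 + 0.824375)/2 = 0.792812
  f(c_5) = f(0.792812) = 0.073293
  f(a) × f(c) ≥ 0, new interval: [0.792812, 0.824375]
Iteration 6:
  c_6 = (0.792812 + 0.824375)/2 = 0.808594
  f(c_6) = f(0.808594) = 0.036692
  f(a) × f(c) ≥ 0, new interval: [0.808594, 0.824375]
Iteration 7:
  c_7 = (0.808594 + 0.824375)/2 = 0.816484
  f(c_7) = f(0.816484) = 0.018141
  f(a) × f(c) ≥ 0, new interval: [0.816484, 0.824375]

After 7 iteration(s), the approximation is c_7 = 0.816484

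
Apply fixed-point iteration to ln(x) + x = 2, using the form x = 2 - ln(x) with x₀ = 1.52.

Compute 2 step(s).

Equation: ln(x) + x = 2
Fixed-point form: x = 2 - ln(x)
x₀ = 1.52

x_1 = g(1.520000) = 1.581290
x_2 = g(1.581290) = 1.541759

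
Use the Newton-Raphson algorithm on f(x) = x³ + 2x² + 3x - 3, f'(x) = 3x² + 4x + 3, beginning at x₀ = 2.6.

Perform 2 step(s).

f(x) = x³ + 2x² + 3x - 3
f'(x) = 3x² + 4x + 3
x₀ = 2.6

Newton-Raphson formula: x_{n+1} = x_n - f(x_n)/f'(x_n)

Iteration 1:
  f(2.600000) = 35.896000
  f'(2.600000) = 33.680000
  x_1 = 2.600000 - 35.896000/33.680000 = 1.534204
Iteration 2:
  f(1.534204) = 9.921362
  f'(1.534204) = 16.198165
  x_2 = 1.534204 - 9.921362/16.198165 = 0.921705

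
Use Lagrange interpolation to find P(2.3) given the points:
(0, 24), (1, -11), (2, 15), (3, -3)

Lagrange interpolation formula:
P(x) = Σ yᵢ × Lᵢ(x)
where Lᵢ(x) = Π_{j≠i} (x - xⱼ)/(xᵢ - xⱼ)

L_0(2.3) = (2.3 - 1)/(0 - 1) × (2.3 - 2)/(0 - 2) × (2.3 - 3)/(0 - 3) = 0.045500
L_1(2.3) = (2.3 - 0)/(1 - 0) × (2.3 - 2)/(1 - 2) × (2.3 - 3)/(1 - 3) = -0.241500
L_2(2.3) = (2.3 - 0)/(2 - 0) × (2.3 - 1)/(2 - 1) × (2.3 - 3)/(2 - 3) = 1.046500
L_3(2.3) = (2.3 - 0)/(3 - 0) × (2.3 - 1)/(3 - 1) × (2.3 - 2)/(3 - 2) = 0.149500

P(2.3) = 24×L_0(2.3) + (-11)×L_1(2.3) + 15×L_2(2.3) + (-3)×L_3(2.3)
P(2.3) = 18.997500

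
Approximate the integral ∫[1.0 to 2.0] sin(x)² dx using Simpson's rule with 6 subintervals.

f(x) = sin(x)²
a = 1.0, b = 2.0, n = 6
h = (b - a)/n = 0.166667

Simpson's rule: (h/3)[f(x₀) + 4f(x₁) + 2f(x₂) + ... + f(xₙ)]

x_0 = 1.0000, f(x_0) = 0.708073, coefficient = 1
x_1 = 1.1667, f(x_1) = 0.845379, coefficient = 4
x_2 = 1.3333, f(x_2) = 0.944663, coefficient = 2
x_3 = 1.5000, f(x_3) = 0.994996, coefficient = 4
x_4 = 1.6667, f(x_4) = 0.990837, coefficient = 2
x_5 = 1.8333, f(x_5) = 0.932643, coefficient = 4
x_6 = 2.0000, f(x_6) = 0.826822, coefficient = 1

I ≈ (0.166667/3) × 16.497971 = 0.916554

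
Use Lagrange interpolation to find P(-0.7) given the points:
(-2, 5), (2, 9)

Lagrange interpolation formula:
P(x) = Σ yᵢ × Lᵢ(x)
where Lᵢ(x) = Π_{j≠i} (x - xⱼ)/(xᵢ - xⱼ)

L_0(-0.7) = (-0.7 - 2)/(-2 - 2) = 0.675000
L_1(-0.7) = (-0.7 - (-2))/(2 - (-2)) = 0.325000

P(-0.7) = 5×L_0(-0.7) + 9×L_1(-0.7)
P(-0.7) = 6.300000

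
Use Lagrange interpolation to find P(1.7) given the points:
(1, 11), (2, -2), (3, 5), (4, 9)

Lagrange interpolation formula:
P(x) = Σ yᵢ × Lᵢ(x)
where Lᵢ(x) = Π_{j≠i} (x - xⱼ)/(xᵢ - xⱼ)

L_0(1.7) = (1.7 - 2)/(1 - 2) × (1.7 - 3)/(1 - 3) × (1.7 - 4)/(1 - 4) = 0.149500
L_1(1.7) = (1.7 - 1)/(2 - 1) × (1.7 - 3)/(2 - 3) × (1.7 - 4)/(2 - 4) = 1.046500
L_2(1.7) = (1.7 - 1)/(3 - 1) × (1.7 - 2)/(3 - 2) × (1.7 - 4)/(3 - 4) = -0.241500
L_3(1.7) = (1.7 - 1)/(4 - 1) × (1.7 - 2)/(4 - 2) × (1.7 - 3)/(4 - 3) = 0.045500

P(1.7) = 11×L_0(1.7) + (-2)×L_1(1.7) + 5×L_2(1.7) + 9×L_3(1.7)
P(1.7) = -1.246500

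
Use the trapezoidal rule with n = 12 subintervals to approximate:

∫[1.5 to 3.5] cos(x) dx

f(x) = cos(x)
a = 1.5, b = 3.5, n = 12
h = (b - a)/n = 0.166667

Trapezoidal rule: (h/2)[f(x₀) + 2f(x₁) + 2f(x₂) + ... + f(xₙ)]

x_0 = 1.5000, f(x_0) = 0.070737, coefficient = 1
x_1 = 1.6667, f(x_1) = -0.095724, coefficient = 2
x_2 = 1.8333, f(x_2) = -0.259531, coefficient = 2
x_3 = 2.0000, f(x_3) = -0.416147, coefficient = 2
x_4 = 2.1667, f(x_4) = -0.561229, coefficient = 2
x_5 = 2.3333, f(x_5) = -0.690758, coefficient = 2
x_6 = 2.5000, f(x_6) = -0.801144, coefficient = 2
x_7 = 2.6667, f(x_7) = -0.889327, coefficient = 2
x_8 = 2.8333, f(x_8) = -0.952863, coefficient = 2
x_9 = 3.0000, f(x_9) = -0.989992, coefficient = 2
x_10 = 3.1667, f(x_10) = -0.999686, coefficient = 2
x_11 = 3.3333, f(x_11) = -0.981674, coefficient = 2
x_12 = 3.5000, f(x_12) = -0.936457, coefficient = 1

I ≈ (0.166667/2) × -16.141869 = -1.345156
Exact value: -1.348278
Error: 0.003122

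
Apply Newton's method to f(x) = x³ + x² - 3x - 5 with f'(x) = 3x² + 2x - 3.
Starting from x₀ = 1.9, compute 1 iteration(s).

f(x) = x³ + x² - 3x - 5
f'(x) = 3x² + 2x - 3
x₀ = 1.9

Newton-Raphson formula: x_{n+1} = x_n - f(x_n)/f'(x_n)

Iteration 1:
  f(1.900000) = -0.231000
  f'(1.900000) = 11.630000
  x_1 = 1.900000 - (-0.231000)/11.630000 = 1.919862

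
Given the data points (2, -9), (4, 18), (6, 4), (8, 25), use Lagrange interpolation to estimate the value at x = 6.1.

Lagrange interpolation formula:
P(x) = Σ yᵢ × Lᵢ(x)
where Lᵢ(x) = Π_{j≠i} (x - xⱼ)/(xᵢ - xⱼ)

L_0(6.1) = (6.1 - 4)/(2 - 4) × (6.1 - 6)/(2 - 6) × (6.1 - 8)/(2 - 8) = 0.008312
L_1(6.1) = (6.1 - 2)/(4 - 2) × (6.1 - 6)/(4 - 6) × (6.1 - 8)/(4 - 8) = -0.048687
L_2(6.1) = (6.1 - 2)/(6 - 2) × (6.1 - 4)/(6 - 4) × (6.1 - 8)/(6 - 8) = 1.022437
L_3(6.1) = (6.1 - 2)/(8 - 2) × (6.1 - 4)/(8 - 4) × (6.1 - 6)/(8 - 6) = 0.017937

P(6.1) = (-9)×L_0(6.1) + 18×L_1(6.1) + 4×L_2(6.1) + 25×L_3(6.1)
P(6.1) = 3.587000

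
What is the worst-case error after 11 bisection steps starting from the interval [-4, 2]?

Bisection error bound: |error| ≤ (b-a)/2^n
|error| ≤ (2 - (-4))/2^11 = 6/2^11
|error| ≤ 0.0029296875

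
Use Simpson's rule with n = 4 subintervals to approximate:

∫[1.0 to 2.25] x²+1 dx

f(x) = x²+1
a = 1.0, b = 2.25, n = 4
h = (b - a)/n = 0.312500

Simpson's rule: (h/3)[f(x₀) + 4f(x₁) + 2f(x₂) + ... + f(xₙ)]

x_0 = 1.0000, f(x_0) = 2.000000, coefficient = 1
x_1 = 1.3125, f(x_1) = 2.722656, coefficient = 4
x_2 = 1.6250, f(x_2) = 3.640625, coefficient = 2
x_3 = 1.9375, f(x_3) = 4.753906, coefficient = 4
x_4 = 2.2500, f(x_4) = 6.062500, coefficient = 1

I ≈ (0.312500/3) × 45.250000 = 4.713542
Exact value: 4.713542
Error: 0.000000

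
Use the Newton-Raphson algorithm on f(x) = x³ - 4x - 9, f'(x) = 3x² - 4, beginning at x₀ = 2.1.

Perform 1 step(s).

f(x) = x³ - 4x - 9
f'(x) = 3x² - 4
x₀ = 2.1

Newton-Raphson formula: x_{n+1} = x_n - f(x_n)/f'(x_n)

Iteration 1:
  f(2.100000) = -8.139000
  f'(2.100000) = 9.230000
  x_1 = 2.100000 - (-8.139000)/9.230000 = 2.981798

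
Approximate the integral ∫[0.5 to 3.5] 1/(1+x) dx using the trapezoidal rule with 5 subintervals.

f(x) = 1/(1+x)
a = 0.5, b = 3.5, n = 5
h = (b - a)/n = 0.600000

Trapezoidal rule: (h/2)[f(x₀) + 2f(x₁) + 2f(x₂) + ... + f(xₙ)]

x_0 = 0.5000, f(x_0) = 0.666667, coefficient = 1
x_1 = 1.1000, f(x_1) = 0.476190, coefficient = 2
x_2 = 1.7000, f(x_2) = 0.370370, coefficient = 2
x_3 = 2.3000, f(x_3) = 0.303030, coefficient = 2
x_4 = 2.9000, f(x_4) = 0.256410, coefficient = 2
x_5 = 3.5000, f(x_5) = 0.222222, coefficient = 1

I ≈ (0.600000/2) × 3.700892 = 1.110268
Exact value: 1.098612
Error: 0.011655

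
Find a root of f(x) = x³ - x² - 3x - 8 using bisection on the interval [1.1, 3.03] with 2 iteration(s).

f(x) = x³ - x² - 3x - 8
Initial interval: [1.1, 3.03]

Iteration 1:
  c_1 = (1.100000 + 3.030000)/2 = 2.065000
  f(c_1) = f(2.065000) = -9.653600
  f(a) × f(c) ≥ 0, new interval: [2.065000, 3.030000]
Iteration 2:
  c_2 = (2.065000 + 3.030000)/2 = 2.547500
  f(c_2) = f(2.547500) = -5.599602
  f(a) × f(c) ≥ 0, new interval: [2.547500, 3.030000]

After 2 iteration(s), the approximation is c_2 = 2.547500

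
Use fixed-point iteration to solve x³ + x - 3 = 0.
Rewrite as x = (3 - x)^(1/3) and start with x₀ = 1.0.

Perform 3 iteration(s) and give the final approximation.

Equation: x³ + x - 3 = 0
Fixed-point form: x = (3 - x)^(1/3)
x₀ = 1.0

x_1 = g(1.000000) = 1.259921
x_2 = g(1.259921) = 1.202790
x_3 = g(1.202790) = 1.215812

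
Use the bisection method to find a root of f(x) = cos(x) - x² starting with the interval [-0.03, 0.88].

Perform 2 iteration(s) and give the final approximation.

f(x) = cos(x) - x²
Initial interval: [-0.03, 0.88]

Iteration 1:
  c_1 = (-0.030000 + 0.880000)/2 = 0.425000
  f(c_1) = f(0.425000) = 0.730414
  f(a) × f(c) ≥ 0, new interval: [0.425000, 0.880000]
Iteration 2:
  c_2 = (0.425000 + 0.880000)/2 = 0.652500
  f(c_2) = f(0.652500) = 0.368812
  f(a) × f(c) ≥ 0, new interval: [0.652500, 0.880000]

After 2 iteration(s), the approximation is c_2 = 0.652500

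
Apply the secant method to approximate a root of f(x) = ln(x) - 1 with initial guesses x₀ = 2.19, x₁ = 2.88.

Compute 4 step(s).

f(x) = ln(x) - 1
x₀ = 2.19, x₁ = 2.88

Secant formula: x_{n+1} = x_n - f(x_n)(x_n - x_{n-1})/(f(x_n) - f(x_{n-1}))

Iteration 1:
  f(2.190000) = -0.216098
  f(2.880000) = 0.057790
  x_2 = 2.880000 - 0.057790×(2.880000 - 2.190000)/(0.057790 - (-0.216098))
       = 2.734411
Iteration 2:
  f(2.880000) = 0.057790
  f(2.734411) = 0.005916
  x_3 = 2.734411 - 0.005916×(2.734411 - 2.880000)/(0.005916 - 0.057790)
       = 2.717807
Iteration 3:
  f(2.734411) = 0.005916
  f(2.717807) = -0.000175
  x_4 = 2.717807 - (-0.000175)×(2.717807 - 2.734411)/(-0.000175 - 0.005916)
       = 2.718283
Iteration 4:
  f(2.717807) = -0.000175
  f(2.718283) = 0.000001
  x_5 = 2.718283 - 0.000001×(2.718283 - 2.717807)/(0.000001 - (-0.000175))
       = 2.718282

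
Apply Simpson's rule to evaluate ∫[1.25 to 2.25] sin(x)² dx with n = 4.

f(x) = sin(x)²
a = 1.25, b = 2.25, n = 4
h = (b - a)/n = 0.250000

Simpson's rule: (h/3)[f(x₀) + 4f(x₁) + 2f(x₂) + ... + f(xₙ)]

x_0 = 1.2500, f(x_0) = 0.900572, coefficient = 1
x_1 = 1.5000, f(x_1) = 0.994996, coefficient = 4
x_2 = 1.7500, f(x_2) = 0.968228, coefficient = 2
x_3 = 2.0000, f(x_3) = 0.826822, coefficient = 4
x_4 = 2.2500, f(x_4) = 0.605398, coefficient = 1

I ≈ (0.250000/3) × 10.729699 = 0.894142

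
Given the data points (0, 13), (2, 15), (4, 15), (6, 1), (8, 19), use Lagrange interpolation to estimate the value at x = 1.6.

Lagrange interpolation formula:
P(x) = Σ yᵢ × Lᵢ(x)
where Lᵢ(x) = Π_{j≠i} (x - xⱼ)/(xᵢ - xⱼ)

L_0(1.6) = (1.6 - 2)/(0 - 2) × (1.6 - 4)/(0 - 4) × (1.6 - 6)/(0 - 6) × (1.6 - 8)/(0 - 8) = 0.070400
L_1(1.6) = (1.6 - 0)/(2 - 0) × (1.6 - 4)/(2 - 4) × (1.6 - 6)/(2 - 6) × (1.6 - 8)/(2 - 8) = 1.126400
L_2(1.6) = (1.6 - 0)/(4 - 0) × (1.6 - 2)/(4 - 2) × (1.6 - 6)/(4 - 6) × (1.6 - 8)/(4 - 8) = -0.281600
L_3(1.6) = (1.6 - 0)/(6 - 0) × (1.6 - 2)/(6 - 2) × (1.6 - 4)/(6 - 4) × (1.6 - 8)/(6 - 8) = 0.102400
L_4(1.6) = (1.6 - 0)/(8 - 0) × (1.6 - 2)/(8 - 2) × (1.6 - 4)/(8 - 4) × (1.6 - 6)/(8 - 6) = -0.017600

P(1.6) = 13×L_0(1.6) + 15×L_1(1.6) + 15×L_2(1.6) + 1×L_3(1.6) + 19×L_4(1.6)
P(1.6) = 13.355200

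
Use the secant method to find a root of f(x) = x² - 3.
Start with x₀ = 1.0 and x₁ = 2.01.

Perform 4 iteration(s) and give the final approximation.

f(x) = x² - 3
x₀ = 1.0, x₁ = 2.01

Secant formula: x_{n+1} = x_n - f(x_n)(x_n - x_{n-1})/(f(x_n) - f(x_{n-1}))

Iteration 1:
  f(1.000000) = -2.000000
  f(2.010000) = 1.040100
  x_2 = 2.010000 - 1.040100×(2.010000 - 1.000000)/(1.040100 - (-2.000000))
       = 1.664452
Iteration 2:
  f(2.010000) = 1.040100
  f(1.664452) = -0.229600
  x_3 = 1.664452 - (-0.229600)×(1.664452 - 2.010000)/(-0.229600 - 1.040100)
       = 1.726937
Iteration 3:
  f(1.664452) = -0.229600
  f(1.726937) = -0.017687
  x_4 = 1.726937 - (-0.017687)×(1.726937 - 1.664452)/(-0.017687 - (-0.229600))
       = 1.732153
Iteration 4:
  f(1.726937) = -0.017687
  f(1.732153) = 0.000353
  x_5 = 1.732153 - 0.000353×(1.732153 - 1.726937)/(0.000353 - (-0.017687))
       = 1.732051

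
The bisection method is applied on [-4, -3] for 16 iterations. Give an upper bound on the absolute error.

Bisection error bound: |error| ≤ (b-a)/2^n
|error| ≤ (-3 - (-4))/2^16 = 1/2^16
|error| ≤ 0.0000152588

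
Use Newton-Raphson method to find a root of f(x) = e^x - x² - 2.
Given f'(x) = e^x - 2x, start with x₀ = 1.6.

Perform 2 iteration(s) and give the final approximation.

f(x) = e^x - x² - 2
f'(x) = e^x - 2x
x₀ = 1.6

Newton-Raphson formula: x_{n+1} = x_n - f(x_n)/f'(x_n)

Iteration 1:
  f(1.600000) = 0.393032
  f'(1.600000) = 1.753032
  x_1 = 1.600000 - 0.393032/1.753032 = 1.375799
Iteration 2:
  f(1.375799) = 0.065415
  f'(1.375799) = 1.206639
  x_2 = 1.375799 - 0.065415/1.206639 = 1.321586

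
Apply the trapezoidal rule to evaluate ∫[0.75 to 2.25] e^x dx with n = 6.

f(x) = e^x
a = 0.75, b = 2.25, n = 6
h = (b - a)/n = 0.250000

Trapezoidal rule: (h/2)[f(x₀) + 2f(x₁) + 2f(x₂) + ... + f(xₙ)]

x_0 = 0.7500, f(x_0) = 2.117000, coefficient = 1
x_1 = 1.0000, f(x_1) = 2.718282, coefficient = 2
x_2 = 1.2500, f(x_2) = 3.490343, coefficient = 2
x_3 = 1.5000, f(x_3) = 4.481689, coefficient = 2
x_4 = 1.7500, f(x_4) = 5.754603, coefficient = 2
x_5 = 2.0000, f(x_5) = 7.389056, coefficient = 2
x_6 = 2.2500, f(x_6) = 9.487736, coefficient = 1

I ≈ (0.250000/2) × 59.272681 = 7.409085
Exact value: 7.370736
Error: 0.038349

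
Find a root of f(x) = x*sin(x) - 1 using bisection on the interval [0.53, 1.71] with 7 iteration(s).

f(x) = x*sin(x) - 1
Initial interval: [0.53, 1.71]

Iteration 1:
  c_1 = (0.530000 + 1.710000)/2 = 1.120000
  f(c_1) = f(1.120000) = 0.008112
  f(a) × f(c) < 0, new interval: [0.530000, 1.120000]
Iteration 2:
  c_2 = (0.530000 + 1.120000)/2 = 0.825000
  f(c_2) = f(0.825000) = -0.393998
  f(a) × f(c) ≥ 0, new interval: [0.825000, 1.120000]
Iteration 3:
  c_3 = (0.825000 + 1.120000)/2 = 0.972500
  f(c_3) = f(0.972500) = -0.196427
  f(a) × f(c) ≥ 0, new interval: [0.972500, 1.120000]
Iteration 4:
  c_4 = (0.972500 + 1.120000)/2 = 1.046250
  f(c_4) = f(1.046250) = -0.094417
  f(a) × f(c) ≥ 0, new interval: [1.046250, 1.120000]
Iteration 5:
  c_5 = (1.046250 + 1.120000)/2 = 1.083125
  f(c_5) = f(1.083125) = -0.043139
  f(a) × f(c) ≥ 0, new interval: [1.083125, 1.120000]
Iteration 6:
  c_6 = (1.083125 + 1.120000)/2 = 1.101562
  f(c_6) = f(1.101562) = -0.017500
  f(a) × f(c) ≥ 0, new interval: [1.101562, 1.120000]
Iteration 7:
  c_7 = (1.101562 + 1.120000)/2 = 1.110781
  f(c_7) = f(1.110781) = -0.004689
  f(a) × f(c) ≥ 0, new interval: [1.110781, 1.120000]

After 7 iteration(s), the approximation is c_7 = 1.110781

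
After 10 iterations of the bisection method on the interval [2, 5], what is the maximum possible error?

Bisection error bound: |error| ≤ (b-a)/2^n
|error| ≤ (5 - 2)/2^10 = 3/2^10
|error| ≤ 0.0029296875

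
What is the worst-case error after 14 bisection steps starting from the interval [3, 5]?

Bisection error bound: |error| ≤ (b-a)/2^n
|error| ≤ (5 - 3)/2^14 = 2/2^14
|error| ≤ 0.0001220703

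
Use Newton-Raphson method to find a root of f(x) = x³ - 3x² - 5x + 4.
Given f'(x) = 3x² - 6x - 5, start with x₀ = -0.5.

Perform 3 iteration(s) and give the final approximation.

f(x) = x³ - 3x² - 5x + 4
f'(x) = 3x² - 6x - 5
x₀ = -0.5

Newton-Raphson formula: x_{n+1} = x_n - f(x_n)/f'(x_n)

Iteration 1:
  f(-0.500000) = 5.625000
  f'(-0.500000) = -1.250000
  x_1 = -0.500000 - 5.625000/(-1.250000) = 4.000000
Iteration 2:
  f(4.000000) = 0.000000
  f'(4.000000) = 19.000000
  x_2 = 4.000000 - 0.000000/19.000000 = 4.000000
Iteration 3:
  f(4.000000) = 0.000000
  f'(4.000000) = 19.000000
  x_3 = 4.000000 - 0.000000/19.000000 = 4.000000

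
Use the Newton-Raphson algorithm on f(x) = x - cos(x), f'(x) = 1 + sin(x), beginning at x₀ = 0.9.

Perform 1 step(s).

f(x) = x - cos(x)
f'(x) = 1 + sin(x)
x₀ = 0.9

Newton-Raphson formula: x_{n+1} = x_n - f(x_n)/f'(x_n)

Iteration 1:
  f(0.900000) = 0.278390
  f'(0.900000) = 1.783327
  x_1 = 0.900000 - 0.278390/1.783327 = 0.743893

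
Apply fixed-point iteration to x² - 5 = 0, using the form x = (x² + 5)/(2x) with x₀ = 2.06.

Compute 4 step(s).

Equation: x² - 5 = 0
Fixed-point form: x = (x² + 5)/(2x)
x₀ = 2.06

x_1 = g(2.060000) = 2.243592
x_2 = g(2.243592) = 2.236081
x_3 = g(2.236081) = 2.236068
x_4 = g(2.236068) = 2.236068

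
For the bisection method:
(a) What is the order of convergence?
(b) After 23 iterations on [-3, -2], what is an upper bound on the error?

(a) Bisection has linear (order 1) convergence; the error is halved each step.

(b) Error bound = (b-a)/2^n = (-2 - (-3))/2^{23}
    = 1/2^{23}

(a) 1 (linear); (b) error ≤ 1.19e-07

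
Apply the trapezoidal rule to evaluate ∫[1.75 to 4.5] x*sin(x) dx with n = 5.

f(x) = x*sin(x)
a = 1.75, b = 4.5, n = 5
h = (b - a)/n = 0.550000

Trapezoidal rule: (h/2)[f(x₀) + 2f(x₁) + 2f(x₂) + ... + f(xₙ)]

x_0 = 1.7500, f(x_0) = 1.721975, coefficient = 1
x_1 = 2.3000, f(x_1) = 1.715122, coefficient = 2
x_2 = 2.8500, f(x_2) = 0.819312, coefficient = 2
x_3 = 3.4000, f(x_3) = -0.868840, coefficient = 2
x_4 = 3.9500, f(x_4) = -2.856593, coefficient = 2
x_5 = 4.5000, f(x_5) = -4.398886, coefficient = 1

I ≈ (0.550000/2) × -5.058907 = -1.391199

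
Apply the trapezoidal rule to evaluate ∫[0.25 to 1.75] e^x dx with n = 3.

f(x) = e^x
a = 0.25, b = 1.75, n = 3
h = (b - a)/n = 0.500000

Trapezoidal rule: (h/2)[f(x₀) + 2f(x₁) + 2f(x₂) + ... + f(xₙ)]

x_0 = 0.2500, f(x_0) = 1.284025, coefficient = 1
x_1 = 0.7500, f(x_1) = 2.117000, coefficient = 2
x_2 = 1.2500, f(x_2) = 3.490343, coefficient = 2
x_3 = 1.7500, f(x_3) = 5.754603, coefficient = 1

I ≈ (0.500000/2) × 18.253314 = 4.563329
Exact value: 4.470577
Error: 0.092751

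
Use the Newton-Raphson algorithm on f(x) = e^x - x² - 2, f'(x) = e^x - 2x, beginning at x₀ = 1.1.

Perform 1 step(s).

f(x) = e^x - x² - 2
f'(x) = e^x - 2x
x₀ = 1.1

Newton-Raphson formula: x_{n+1} = x_n - f(x_n)/f'(x_n)

Iteration 1:
  f(1.100000) = -0.205834
  f'(1.100000) = 0.804166
  x_1 = 1.100000 - (-0.205834)/0.804166 = 1.355960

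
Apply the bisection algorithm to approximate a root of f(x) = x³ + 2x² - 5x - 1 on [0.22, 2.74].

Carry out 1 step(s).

f(x) = x³ + 2x² - 5x - 1
Initial interval: [0.22, 2.74]

Iteration 1:
  c_1 = (0.220000 + 2.740000)/2 = 1.480000
  f(c_1) = f(1.480000) = -0.777408
  f(a) × f(c) ≥ 0, new interval: [1.480000, 2.740000]

After 1 iteration(s), the approximation is c_1 = 1.480000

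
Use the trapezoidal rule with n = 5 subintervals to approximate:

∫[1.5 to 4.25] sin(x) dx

f(x) = sin(x)
a = 1.5, b = 4.25, n = 5
h = (b - a)/n = 0.550000

Trapezoidal rule: (h/2)[f(x₀) + 2f(x₁) + 2f(x₂) + ... + f(xₙ)]

x_0 = 1.5000, f(x_0) = 0.997495, coefficient = 1
x_1 = 2.0500, f(x_1) = 0.887362, coefficient = 2
x_2 = 2.6000, f(x_2) = 0.515501, coefficient = 2
x_3 = 3.1500, f(x_3) = -0.008407, coefficient = 2
x_4 = 3.7000, f(x_4) = -0.529836, coefficient = 2
x_5 = 4.2500, f(x_5) = -0.894989, coefficient = 1

I ≈ (0.550000/2) × 1.831746 = 0.503730
Exact value: 0.516825
Error: 0.013094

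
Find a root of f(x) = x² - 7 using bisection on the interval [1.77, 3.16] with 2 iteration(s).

f(x) = x² - 7
Initial interval: [1.77, 3.16]

Iteration 1:
  c_1 = (1.770000 + 3.160000)/2 = 2.465000
  f(c_1) = f(2.465000) = -0.923775
  f(a) × f(c) ≥ 0, new interval: [2.465000, 3.160000]
Iteration 2:
  c_2 = (2.465000 + 3.160000)/2 = 2.812500
  f(c_2) = f(2.812500) = 0.910156
  f(a) × f(c) < 0, new interval: [2.465000, 2.812500]

After 2 iteration(s), the approximation is c_2 = 2.812500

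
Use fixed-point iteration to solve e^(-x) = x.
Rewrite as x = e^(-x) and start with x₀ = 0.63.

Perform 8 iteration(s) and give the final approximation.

Equation: e^(-x) = x
Fixed-point form: x = e^(-x)
x₀ = 0.63

x_1 = g(0.630000) = 0.532592
x_2 = g(0.532592) = 0.587081
x_3 = g(0.587081) = 0.555948
x_4 = g(0.555948) = 0.573529
x_5 = g(0.573529) = 0.563533
x_6 = g(0.563533) = 0.569194
x_7 = g(0.569194) = 0.565981
x_8 = g(0.565981) = 0.567803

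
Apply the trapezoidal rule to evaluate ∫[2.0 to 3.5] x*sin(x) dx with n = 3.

f(x) = x*sin(x)
a = 2.0, b = 3.5, n = 3
h = (b - a)/n = 0.500000

Trapezoidal rule: (h/2)[f(x₀) + 2f(x₁) + 2f(x₂) + ... + f(xₙ)]

x_0 = 2.0000, f(x_0) = 1.818595, coefficient = 1
x_1 = 2.5000, f(x_1) = 1.496180, coefficient = 2
x_2 = 3.0000, f(x_2) = 0.423360, coefficient = 2
x_3 = 3.5000, f(x_3) = -1.227741, coefficient = 1

I ≈ (0.500000/2) × 4.429934 = 1.107484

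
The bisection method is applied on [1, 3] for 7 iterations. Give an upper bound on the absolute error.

Bisection error bound: |error| ≤ (b-a)/2^n
|error| ≤ (3 - 1)/2^7 = 2/2^7
|error| ≤ 0.0156250000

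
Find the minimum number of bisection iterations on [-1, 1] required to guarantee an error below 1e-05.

We need (b-a)/2^n ≤ 1e-05
(1 - (-1))/2^n ≤ 1e-05
2/2^n ≤ 1e-05
2^n ≥ 200000
n ≥ log₂(200000) = 17.61
n ≥ 18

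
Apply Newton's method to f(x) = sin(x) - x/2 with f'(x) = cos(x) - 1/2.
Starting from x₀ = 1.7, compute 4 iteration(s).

f(x) = sin(x) - x/2
f'(x) = cos(x) - 1/2
x₀ = 1.7

Newton-Raphson formula: x_{n+1} = x_n - f(x_n)/f'(x_n)

Iteration 1:
  f(1.700000) = 0.141665
  f'(1.700000) = -0.628844
  x_1 = 1.700000 - 0.141665/(-0.628844) = 1.925278
Iteration 2:
  f(1.925278) = -0.024812
  f'(1.925278) = -0.847104
  x_2 = 1.925278 - (-0.024812)/(-0.847104) = 1.895987
Iteration 3:
  f(1.895987) = -0.000404
  f'(1.895987) = -0.819490
  x_3 = 1.895987 - (-0.000404)/(-0.819490) = 1.895494
Iteration 4:
  f(1.895494) = 0.000000
  f'(1.895494) = -0.819023
  x_4 = 1.895494 - 0.000000/(-0.819023) = 1.895494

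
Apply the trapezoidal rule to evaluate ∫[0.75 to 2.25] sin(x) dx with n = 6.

f(x) = sin(x)
a = 0.75, b = 2.25, n = 6
h = (b - a)/n = 0.250000

Trapezoidal rule: (h/2)[f(x₀) + 2f(x₁) + 2f(x₂) + ... + f(xₙ)]

x_0 = 0.7500, f(x_0) = 0.681639, coefficient = 1
x_1 = 1.0000, f(x_1) = 0.841471, coefficient = 2
x_2 = 1.2500, f(x_2) = 0.948985, coefficient = 2
x_3 = 1.5000, f(x_3) = 0.997495, coefficient = 2
x_4 = 1.7500, f(x_4) = 0.983986, coefficient = 2
x_5 = 2.0000, f(x_5) = 0.909297, coefficient = 2
x_6 = 2.2500, f(x_6) = 0.778073, coefficient = 1

I ≈ (0.250000/2) × 10.822180 = 1.352772
Exact value: 1.359862
Error: 0.007090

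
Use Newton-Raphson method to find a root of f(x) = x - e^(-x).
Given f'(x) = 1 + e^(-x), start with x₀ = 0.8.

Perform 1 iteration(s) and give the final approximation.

f(x) = x - e^(-x)
f'(x) = 1 + e^(-x)
x₀ = 0.8

Newton-Raphson formula: x_{n+1} = x_n - f(x_n)/f'(x_n)

Iteration 1:
  f(0.800000) = 0.350671
  f'(0.800000) = 1.449329
  x_1 = 0.800000 - 0.350671/1.449329 = 0.558046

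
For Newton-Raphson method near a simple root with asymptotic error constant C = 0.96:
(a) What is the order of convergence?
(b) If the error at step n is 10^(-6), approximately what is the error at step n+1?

(a) Newton-Raphson has quadratic (order 2) convergence near simple roots.
    This means |e_{n+1}| ≈ C|e_n|².

(b) With |e_n| = 10^(-6) and C = 0.96:
    |e_{n+1}| ≈ 0.96 × (10^(-6))² = 0.96 × 10^(-12)

(a) 2 (quadratic); (b) |e_{n+1}| ≈ 9.600e-13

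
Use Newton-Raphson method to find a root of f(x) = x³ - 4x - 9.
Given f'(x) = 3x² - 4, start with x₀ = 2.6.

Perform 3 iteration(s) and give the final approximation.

f(x) = x³ - 4x - 9
f'(x) = 3x² - 4
x₀ = 2.6

Newton-Raphson formula: x_{n+1} = x_n - f(x_n)/f'(x_n)

Iteration 1:
  f(2.600000) = -1.824000
  f'(2.600000) = 16.280000
  x_1 = 2.600000 - (-1.824000)/16.280000 = 2.712039
Iteration 2:
  f(2.712039) = 0.099318
  f'(2.712039) = 18.065472
  x_2 = 2.712039 - 0.099318/18.065472 = 2.706542
Iteration 3:
  f(2.706542) = 0.000246
  f'(2.706542) = 17.976103
  x_3 = 2.706542 - 0.000246/17.976103 = 2.706528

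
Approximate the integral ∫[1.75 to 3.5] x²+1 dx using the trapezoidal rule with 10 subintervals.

f(x) = x²+1
a = 1.75, b = 3.5, n = 10
h = (b - a)/n = 0.175000

Trapezoidal rule: (h/2)[f(x₀) + 2f(x₁) + 2f(x₂) + ... + f(xₙ)]

x_0 = 1.7500, f(x_0) = 4.062500, coefficient = 1
x_1 = 1.9250, f(x_1) = 4.705625, coefficient = 2
x_2 = 2.1000, f(x_2) = 5.410000, coefficient = 2
x_3 = 2.2750, f(x_3) = 6.175625, coefficient = 2
x_4 = 2.4500, f(x_4) = 7.002500, coefficient = 2
x_5 = 2.6250, f(x_5) = 7.890625, coefficient = 2
x_6 = 2.8000, f(x_6) = 8.840000, coefficient = 2
x_7 = 2.9750, f(x_7) = 9.850625, coefficient = 2
x_8 = 3.1500, f(x_8) = 10.922500, coefficient = 2
x_9 = 3.3250, f(x_9) = 12.055625, coefficient = 2
x_10 = 3.5000, f(x_10) = 13.250000, coefficient = 1

I ≈ (0.175000/2) × 163.018750 = 14.264141
Exact value: 14.255208
Error: 0.008932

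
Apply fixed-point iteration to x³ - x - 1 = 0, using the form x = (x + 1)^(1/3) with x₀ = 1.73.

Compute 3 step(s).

Equation: x³ - x - 1 = 0
Fixed-point form: x = (x + 1)^(1/3)
x₀ = 1.73

x_1 = g(1.730000) = 1.397615
x_2 = g(1.397615) = 1.338422
x_3 = g(1.338422) = 1.327316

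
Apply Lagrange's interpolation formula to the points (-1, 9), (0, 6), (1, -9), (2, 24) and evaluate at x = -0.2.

Lagrange interpolation formula:
P(x) = Σ yᵢ × Lᵢ(x)
where Lᵢ(x) = Π_{j≠i} (x - xⱼ)/(xᵢ - xⱼ)

L_0(-0.2) = (-0.2 - 0)/(-1 - 0) × (-0.2 - 1)/(-1 - 1) × (-0.2 - 2)/(-1 - 2) = 0.088000
L_1(-0.2) = (-0.2 - (-1))/(0 - (-1)) × (-0.2 - 1)/(0 - 1) × (-0.2 - 2)/(0 - 2) = 1.056000
L_2(-0.2) = (-0.2 - (-1))/(1 - (-1)) × (-0.2 - 0)/(1 - 0) × (-0.2 - 2)/(1 - 2) = -0.176000
L_3(-0.2) = (-0.2 - (-1))/(2 - (-1)) × (-0.2 - 0)/(2 - 0) × (-0.2 - 1)/(2 - 1) = 0.032000

P(-0.2) = 9×L_0(-0.2) + 6×L_1(-0.2) + (-9)×L_2(-0.2) + 24×L_3(-0.2)
P(-0.2) = 9.480000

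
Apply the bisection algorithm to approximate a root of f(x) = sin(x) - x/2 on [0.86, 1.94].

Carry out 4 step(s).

f(x) = sin(x) - x/2
Initial interval: [0.86, 1.94]

Iteration 1:
  c_1 = (0.860000 + 1.940000)/2 = 1.400000
  f(c_1) = f(1.400000) = 0.285450
  f(a) × f(c) ≥ 0, new interval: [1.400000, 1.940000]
Iteration 2:
  c_2 = (1.400000 + 1.940000)/2 = 1.670000
  f(c_2) = f(1.670000) = 0.160083
  f(a) × f(c) ≥ 0, new interval: [1.670000, 1.940000]
Iteration 3:
  c_3 = (1.670000 + 1.940000)/2 = 1.805000
  f(c_3) = f(1.805000) = 0.070199
  f(a) × f(c) ≥ 0, new interval: [1.805000, 1.940000]
Iteration 4:
  c_4 = (1.805000 + 1.940000)/2 = 1.872500
  f(c_4) = f(1.872500) = 0.018582
  f(a) × f(c) ≥ 0, new interval: [1.872500, 1.940000]

After 4 iteration(s), the approximation is c_4 = 1.872500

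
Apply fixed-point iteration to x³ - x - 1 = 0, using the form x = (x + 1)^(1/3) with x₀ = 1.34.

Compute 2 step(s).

Equation: x³ - x - 1 = 0
Fixed-point form: x = (x + 1)^(1/3)
x₀ = 1.34

x_1 = g(1.340000) = 1.327614
x_2 = g(1.327614) = 1.325268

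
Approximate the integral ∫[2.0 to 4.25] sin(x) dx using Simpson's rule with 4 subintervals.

f(x) = sin(x)
a = 2.0, b = 4.25, n = 4
h = (b - a)/n = 0.562500

Simpson's rule: (h/3)[f(x₀) + 4f(x₁) + 2f(x₂) + ... + f(xₙ)]

x_0 = 2.0000, f(x_0) = 0.909297, coefficient = 1
x_1 = 2.5625, f(x_1) = 0.547265, coefficient = 4
x_2 = 3.1250, f(x_2) = 0.016592, coefficient = 2
x_3 = 3.6875, f(x_3) = -0.519194, coefficient = 4
x_4 = 4.2500, f(x_4) = -0.894989, coefficient = 1

I ≈ (0.562500/3) × 0.159776 = 0.029958
Exact value: 0.029941
Error: 0.000017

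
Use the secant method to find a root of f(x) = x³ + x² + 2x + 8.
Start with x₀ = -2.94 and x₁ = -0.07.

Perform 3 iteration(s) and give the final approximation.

f(x) = x³ + x² + 2x + 8
x₀ = -2.94, x₁ = -0.07

Secant formula: x_{n+1} = x_n - f(x_n)(x_n - x_{n-1})/(f(x_n) - f(x_{n-1}))

Iteration 1:
  f(-2.940000) = -14.648584
  f(-0.070000) = 7.864557
  x_2 = -0.070000 - 7.864557×(-0.070000 - (-2.940000))/(7.864557 - (-14.648584))
       = -1.072582
Iteration 2:
  f(-0.070000) = 7.864557
  f(-1.072582) = 5.771334
  x_3 = -1.072582 - 5.771334×(-1.072582 - (-0.070000))/(5.771334 - 7.864557)
       = -3.836855
Iteration 3:
  f(-1.072582) = 5.771334
  f(-3.836855) = -41.436329
  x_4 = -3.836855 - (-41.436329)×(-3.836855 - (-1.072582))/(-41.436329 - 5.771334)
       = -1.410526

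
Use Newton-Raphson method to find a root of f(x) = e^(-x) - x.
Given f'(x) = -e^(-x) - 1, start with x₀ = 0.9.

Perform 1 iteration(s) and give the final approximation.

f(x) = e^(-x) - x
f'(x) = -e^(-x) - 1
x₀ = 0.9

Newton-Raphson formula: x_{n+1} = x_n - f(x_n)/f'(x_n)

Iteration 1:
  f(0.900000) = -0.493430
  f'(0.900000) = -1.406570
  x_1 = 0.900000 - (-0.493430)/(-1.406570) = 0.549196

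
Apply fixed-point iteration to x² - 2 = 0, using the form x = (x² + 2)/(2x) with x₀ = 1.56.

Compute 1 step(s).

Equation: x² - 2 = 0
Fixed-point form: x = (x² + 2)/(2x)
x₀ = 1.56

x_1 = g(1.560000) = 1.421026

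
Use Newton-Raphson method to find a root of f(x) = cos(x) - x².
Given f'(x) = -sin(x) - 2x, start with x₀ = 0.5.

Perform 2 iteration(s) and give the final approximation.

f(x) = cos(x) - x²
f'(x) = -sin(x) - 2x
x₀ = 0.5

Newton-Raphson formula: x_{n+1} = x_n - f(x_n)/f'(x_n)

Iteration 1:
  f(0.500000) = 0.627583
  f'(0.500000) = -1.479426
  x_1 = 0.500000 - 0.627583/(-1.479426) = 0.924207
Iteration 2:
  f(0.924207) = -0.251691
  f'(0.924207) = -2.646557
  x_2 = 0.924207 - (-0.251691)/(-2.646557) = 0.829106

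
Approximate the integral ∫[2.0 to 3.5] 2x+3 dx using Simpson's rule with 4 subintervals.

f(x) = 2x+3
a = 2.0, b = 3.5, n = 4
h = (b - a)/n = 0.375000

Simpson's rule: (h/3)[f(x₀) + 4f(x₁) + 2f(x₂) + ... + f(xₙ)]

x_0 = 2.0000, f(x_0) = 7.000000, coefficient = 1
x_1 = 2.3750, f(x_1) = 7.750000, coefficient = 4
x_2 = 2.7500, f(x_2) = 8.500000, coefficient = 2
x_3 = 3.1250, f(x_3) = 9.250000, coefficient = 4
x_4 = 3.5000, f(x_4) = 10.000000, coefficient = 1

I ≈ (0.375000/3) × 102.000000 = 12.750000
Exact value: 12.750000
Error: 0.000000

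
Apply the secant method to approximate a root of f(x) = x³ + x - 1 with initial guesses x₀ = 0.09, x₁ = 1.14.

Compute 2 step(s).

f(x) = x³ + x - 1
x₀ = 0.09, x₁ = 1.14

Secant formula: x_{n+1} = x_n - f(x_n)(x_n - x_{n-1})/(f(x_n) - f(x_{n-1}))

Iteration 1:
  f(0.090000) = -0.909271
  f(1.140000) = 1.621544
  x_2 = 1.140000 - 1.621544×(1.140000 - 0.090000)/(1.621544 - (-0.909271))
       = 0.467244
Iteration 2:
  f(1.140000) = 1.621544
  f(0.467244) = -0.430749
  x_3 = 0.467244 - (-0.430749)×(0.467244 - 1.140000)/(-0.430749 - 1.621544)
       = 0.608446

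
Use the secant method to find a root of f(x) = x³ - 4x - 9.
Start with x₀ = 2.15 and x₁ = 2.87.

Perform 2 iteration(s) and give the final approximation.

f(x) = x³ - 4x - 9
x₀ = 2.15, x₁ = 2.87

Secant formula: x_{n+1} = x_n - f(x_n)(x_n - x_{n-1})/(f(x_n) - f(x_{n-1}))

Iteration 1:
  f(2.150000) = -7.661625
  f(2.870000) = 3.159903
  x_2 = 2.870000 - 3.159903×(2.870000 - 2.150000)/(3.159903 - (-7.661625))
       = 2.659759
Iteration 2:
  f(2.870000) = 3.159903
  f(2.659759) = -0.823057
  x_3 = 2.659759 - (-0.823057)×(2.659759 - 2.870000)/(-0.823057 - 3.159903)
       = 2.703204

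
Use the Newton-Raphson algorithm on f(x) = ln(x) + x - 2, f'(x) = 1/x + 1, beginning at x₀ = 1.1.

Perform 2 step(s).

f(x) = ln(x) + x - 2
f'(x) = 1/x + 1
x₀ = 1.1

Newton-Raphson formula: x_{n+1} = x_n - f(x_n)/f'(x_n)

Iteration 1:
  f(1.100000) = -0.804690
  f'(1.100000) = 1.909091
  x_1 = 1.100000 - (-0.804690)/1.909091 = 1.521504
Iteration 2:
  f(1.521504) = -0.058796
  f'(1.521504) = 1.657244
  x_2 = 1.521504 - (-0.058796)/1.657244 = 1.556983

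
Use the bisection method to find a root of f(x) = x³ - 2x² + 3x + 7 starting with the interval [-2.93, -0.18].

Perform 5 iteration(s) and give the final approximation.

f(x) = x³ - 2x² + 3x + 7
Initial interval: [-2.93, -0.18]

Iteration 1:
  c_1 = (-2.930000 + (-0.180000))/2 = -1.555000
  f(c_1) = f(-1.555000) = -6.261079
  f(a) × f(c) ≥ 0, new interval: [-1.555000, -0.180000]
Iteration 2:
  c_2 = (-1.555000 + (-0.180000))/2 = -0.867500
  f(c_2) = f(-0.867500) = 2.239545
  f(a) × f(c) < 0, new interval: [-1.555000, -0.867500]
Iteration 3:
  c_3 = (-1.555000 + (-0.867500))/2 = -1.211250
  f(c_3) = f(-1.211250) = -1.345060
  f(a) × f(c) ≥ 0, new interval: [-1.211250, -0.867500]
Iteration 4:
  c_4 = (-1.211250 + (-0.867500))/2 = -1.039375
  f(c_4) = f(-1.039375) = 0.598437
  f(a) × f(c) < 0, new interval: [-1.211250, -1.039375]
Iteration 5:
  c_5 = (-1.211250 + (-1.039375))/2 = -1.125313
  f(c_5) = f(-1.125313) = -0.333609
  f(a) × f(c) ≥ 0, new interval: [-1.125313, -1.039375]

After 5 iteration(s), the approximation is c_5 = -1.125313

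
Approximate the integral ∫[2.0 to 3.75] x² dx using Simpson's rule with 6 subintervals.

f(x) = x²
a = 2.0, b = 3.75, n = 6
h = (b - a)/n = 0.291667

Simpson's rule: (h/3)[f(x₀) + 4f(x₁) + 2f(x₂) + ... + f(xₙ)]

x_0 = 2.0000, f(x_0) = 4.000000, coefficient = 1
x_1 = 2.2917, f(x_1) = 5.251736, coefficient = 4
x_2 = 2.5833, f(x_2) = 6.673611, coefficient = 2
x_3 = 2.8750, f(x_3) = 8.265625, coefficient = 4
x_4 = 3.1667, f(x_4) = 10.027778, coefficient = 2
x_5 = 3.4583, f(x_5) = 11.960069, coefficient = 4
x_6 = 3.7500, f(x_6) = 14.062500, coefficient = 1

I ≈ (0.291667/3) × 153.375000 = 14.911458
Exact value: 14.911458
Error: 0.000000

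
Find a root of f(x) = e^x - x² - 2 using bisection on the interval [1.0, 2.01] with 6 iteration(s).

f(x) = e^x - x² - 2
Initial interval: [1.0, 2.01]

Iteration 1:
  c_1 = (1.000000 + 2.010000)/2 = 1.505000
  f(c_1) = f(1.505000) = 0.239129
  f(a) × f(c) < 0, new interval: [1.000000, 1.505000]
Iteration 2:
  c_2 = (1.000000 + 1.505000)/2 = 1.252500
  f(c_2) = f(1.252500) = -0.069677
  f(a) × f(c) ≥ 0, new interval: [1.252500, 1.505000]
Iteration 3:
  c_3 = (1.252500 + 1.505000)/2 = 1.378750
  f(c_3) = f(1.378750) = 0.068985
  f(a) × f(c) < 0, new interval: [1.252500, 1.378750]
Iteration 4:
  c_4 = (1.252500 + 1.378750)/2 = 1.315625
  f(c_4) = f(1.315625) = -0.003789
  f(a) × f(c) ≥ 0, new interval: [1.315625, 1.378750]
Iteration 5:
  c_5 = (1.315625 + 1.378750)/2 = 1.347187
  f(c_5) = f(1.347187) = 0.031678
  f(a) × f(c) < 0, new interval: [1.315625, 1.347187]
Iteration 6:
  c_6 = (1.315625 + 1.347187)/2 = 1.331406
  f(c_6) = f(1.331406) = 0.013722
  f(a) × f(c) < 0, new interval: [1.315625, 1.331406]

After 6 iteration(s), the approximation is c_6 = 1.331406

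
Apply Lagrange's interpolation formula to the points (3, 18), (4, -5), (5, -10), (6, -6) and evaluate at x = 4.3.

Lagrange interpolation formula:
P(x) = Σ yᵢ × Lᵢ(x)
where Lᵢ(x) = Π_{j≠i} (x - xⱼ)/(xᵢ - xⱼ)

L_0(4.3) = (4.3 - 4)/(3 - 4) × (4.3 - 5)/(3 - 5) × (4.3 - 6)/(3 - 6) = -0.059500
L_1(4.3) = (4.3 - 3)/(4 - 3) × (4.3 - 5)/(4 - 5) × (4.3 - 6)/(4 - 6) = 0.773500
L_2(4.3) = (4.3 - 3)/(5 - 3) × (4.3 - 4)/(5 - 4) × (4.3 - 6)/(5 - 6) = 0.331500
L_3(4.3) = (4.3 - 3)/(6 - 3) × (4.3 - 4)/(6 - 4) × (4.3 - 5)/(6 - 5) = -0.045500

P(4.3) = 18×L_0(4.3) + (-5)×L_1(4.3) + (-10)×L_2(4.3) + (-6)×L_3(4.3)
P(4.3) = -7.980500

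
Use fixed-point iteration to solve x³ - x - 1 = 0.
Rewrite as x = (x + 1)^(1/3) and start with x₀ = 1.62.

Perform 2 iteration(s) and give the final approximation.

Equation: x³ - x - 1 = 0
Fixed-point form: x = (x + 1)^(1/3)
x₀ = 1.62

x_1 = g(1.620000) = 1.378586
x_2 = g(1.378586) = 1.334872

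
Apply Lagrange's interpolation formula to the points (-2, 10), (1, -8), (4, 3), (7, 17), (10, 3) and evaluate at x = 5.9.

Lagrange interpolation formula:
P(x) = Σ yᵢ × Lᵢ(x)
where Lᵢ(x) = Π_{j≠i} (x - xⱼ)/(xᵢ - xⱼ)

L_0(5.9) = (5.9 - 1)/(-2 - 1) × (5.9 - 4)/(-2 - 4) × (5.9 - 7)/(-2 - 7) × (5.9 - 10)/(-2 - 10) = 0.021599
L_1(5.9) = (5.9 - (-2))/(1 - (-2)) × (5.9 - 4)/(1 - 4) × (5.9 - 7)/(1 - 7) × (5.9 - 10)/(1 - 10) = -0.139290
L_2(5.9) = (5.9 - (-2))/(4 - (-2)) × (5.9 - 1)/(4 - 1) × (5.9 - 7)/(4 - 7) × (5.9 - 10)/(4 - 10) = 0.538834
L_3(5.9) = (5.9 - (-2))/(7 - (-2)) × (5.9 - 1)/(7 - 1) × (5.9 - 4)/(7 - 4) × (5.9 - 10)/(7 - 10) = 0.620475
L_4(5.9) = (5.9 - (-2))/(10 - (-2)) × (5.9 - 1)/(10 - 1) × (5.9 - 4)/(10 - 4) × (5.9 - 7)/(10 - 7) = -0.041617

P(5.9) = 10×L_0(5.9) + (-8)×L_1(5.9) + 3×L_2(5.9) + 17×L_3(5.9) + 3×L_4(5.9)
P(5.9) = 13.370037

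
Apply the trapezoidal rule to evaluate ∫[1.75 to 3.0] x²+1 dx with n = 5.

f(x) = x²+1
a = 1.75, b = 3.0, n = 5
h = (b - a)/n = 0.250000

Trapezoidal rule: (h/2)[f(x₀) + 2f(x₁) + 2f(x₂) + ... + f(xₙ)]

x_0 = 1.7500, f(x_0) = 4.062500, coefficient = 1
x_1 = 2.0000, f(x_1) = 5.000000, coefficient = 2
x_2 = 2.2500, f(x_2) = 6.062500, coefficient = 2
x_3 = 2.5000, f(x_3) = 7.250000, coefficient = 2
x_4 = 2.7500, f(x_4) = 8.562500, coefficient = 2
x_5 = 3.0000, f(x_5) = 10.000000, coefficient = 1

I ≈ (0.250000/2) × 67.812500 = 8.476562
Exact value: 8.463542
Error: 0.013021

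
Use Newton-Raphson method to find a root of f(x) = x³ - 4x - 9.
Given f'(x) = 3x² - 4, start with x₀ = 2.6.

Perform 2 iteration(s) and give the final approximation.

f(x) = x³ - 4x - 9
f'(x) = 3x² - 4
x₀ = 2.6

Newton-Raphson formula: x_{n+1} = x_n - f(x_n)/f'(x_n)

Iteration 1:
  f(2.600000) = -1.824000
  f'(2.600000) = 16.280000
  x_1 = 2.600000 - (-1.824000)/16.280000 = 2.712039
Iteration 2:
  f(2.712039) = 0.099318
  f'(2.712039) = 18.065472
  x_2 = 2.712039 - 0.099318/18.065472 = 2.706542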